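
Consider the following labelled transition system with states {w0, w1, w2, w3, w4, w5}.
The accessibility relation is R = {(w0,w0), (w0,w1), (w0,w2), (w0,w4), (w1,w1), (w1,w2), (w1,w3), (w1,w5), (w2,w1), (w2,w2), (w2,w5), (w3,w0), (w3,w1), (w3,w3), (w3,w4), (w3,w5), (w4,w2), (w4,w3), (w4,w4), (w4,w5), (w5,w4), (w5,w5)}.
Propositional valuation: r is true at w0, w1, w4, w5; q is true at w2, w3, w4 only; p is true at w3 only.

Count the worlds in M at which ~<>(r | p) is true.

Let φ = ~<>(r | p). Evaluate φ at each world:
  w0 (successors {w0, w1, w2, w4}): φ is false.
  w1 (successors {w1, w2, w3, w5}): φ is false.
  w2 (successors {w1, w2, w5}): φ is false.
  w3 (successors {w0, w1, w3, w4, w5}): φ is false.
  w4 (successors {w2, w3, w4, w5}): φ is false.
  w5 (successors {w4, w5}): φ is false.
For instance, at w4:
  At w4: <>(r | p) is true, so ~<>(r | p) is false.
    At w4: <>(r | p) requires r | p at some successor in {w2, w3, w4, w5}.
      r | p holds at w3, so <>(r | p) is true at w4.
Satisfying worlds: none.

0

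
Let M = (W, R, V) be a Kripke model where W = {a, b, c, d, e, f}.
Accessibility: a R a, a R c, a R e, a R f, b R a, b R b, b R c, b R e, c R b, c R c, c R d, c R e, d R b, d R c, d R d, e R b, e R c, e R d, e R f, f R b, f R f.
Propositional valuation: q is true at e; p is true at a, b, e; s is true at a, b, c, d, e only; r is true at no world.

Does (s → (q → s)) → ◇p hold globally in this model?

Let φ = (s → (q → s)) → ◇p. Evaluate φ at each world:
  a (successors {a, c, e, f}): φ is true.
  b (successors {a, b, c, e}): φ is true.
  c (successors {b, c, d, e}): φ is true.
  d (successors {b, c, d}): φ is true.
  e (successors {b, c, d, f}): φ is true.
  f (successors {b, f}): φ is true.
For instance, at e:
  At e: s → (q → s) is true, ◇p is true, so (s → (q → s)) → ◇p is true.
    At e: ◇p requires p at some successor in {b, c, d, f}.
      p holds at b, so ◇p is true at e.

Yes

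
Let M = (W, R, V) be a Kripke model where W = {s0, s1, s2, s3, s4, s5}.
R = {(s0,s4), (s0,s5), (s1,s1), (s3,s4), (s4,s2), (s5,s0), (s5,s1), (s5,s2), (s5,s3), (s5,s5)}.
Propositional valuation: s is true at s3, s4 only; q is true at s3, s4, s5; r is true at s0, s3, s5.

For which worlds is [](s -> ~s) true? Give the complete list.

s1, s2, s4

Let φ = [](s -> ~s). Evaluate φ at each world:
  s0 (successors {s4, s5}): φ is false.
  s1 (successors {s1}): φ is true.
  s2 (successors ∅): φ is true.
  s3 (successors {s4}): φ is false.
  s4 (successors {s2}): φ is true.
  s5 (successors {s0, s1, s2, s3, s5}): φ is false.
For instance, at s3:
  At s3: [](s -> ~s) requires s -> ~s at every successor {s4}.
    s -> ~s fails at s4, so [](s -> ~s) is false at s3.
Satisfying worlds: {s1, s2, s4}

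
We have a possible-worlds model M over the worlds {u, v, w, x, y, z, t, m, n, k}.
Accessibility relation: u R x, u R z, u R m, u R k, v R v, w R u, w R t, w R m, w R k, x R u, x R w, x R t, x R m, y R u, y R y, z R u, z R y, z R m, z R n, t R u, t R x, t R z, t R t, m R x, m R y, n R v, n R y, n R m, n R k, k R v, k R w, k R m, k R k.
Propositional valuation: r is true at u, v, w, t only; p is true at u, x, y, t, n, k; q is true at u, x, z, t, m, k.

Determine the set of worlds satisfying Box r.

Let φ = Box r. Evaluate φ at each world:
  u (successors {x, z, m, k}): φ is false.
  v (successors {v}): φ is true.
  w (successors {u, t, m, k}): φ is false.
  x (successors {u, w, t, m}): φ is false.
  y (successors {u, y}): φ is false.
  z (successors {u, y, m, n}): φ is false.
  t (successors {u, x, z, t}): φ is false.
  m (successors {x, y}): φ is false.
  n (successors {v, y, m, k}): φ is false.
  k (successors {v, w, m, k}): φ is false.
For instance, at u:
  At u: Box r requires r at every successor {x, z, m, k}.
    r fails at x, so Box r is false at u.
Satisfying worlds: {v}

v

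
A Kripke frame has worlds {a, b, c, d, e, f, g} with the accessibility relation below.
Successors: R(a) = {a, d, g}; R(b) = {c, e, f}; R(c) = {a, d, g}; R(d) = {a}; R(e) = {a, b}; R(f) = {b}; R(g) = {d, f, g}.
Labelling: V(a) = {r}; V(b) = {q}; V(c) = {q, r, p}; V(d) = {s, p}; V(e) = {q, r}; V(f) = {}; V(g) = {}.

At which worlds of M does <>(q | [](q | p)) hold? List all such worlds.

b, e, f, g

Recall that []ψ holds at a world iff ψ holds at every accessible world, and <>ψ holds iff ψ holds at some accessible world.
Let φ = <>(q | [](q | p)). Evaluate φ at each world:
  a (successors {a, d, g}): φ is false.
  b (successors {c, e, f}): φ is true.
  c (successors {a, d, g}): φ is false.
  d (successors {a}): φ is false.
  e (successors {a, b}): φ is true.
  f (successors {b}): φ is true.
  g (successors {d, f, g}): φ is true.
For instance, at f:
  At f: <>(q | [](q | p)) requires q | [](q | p) at some successor in {b}.
    q | [](q | p) holds at b, so <>(q | [](q | p)) is true at f.
      At b: q is true, [](q | p) is false, so q | [](q | p) is true.
Satisfying worlds: {b, e, f, g}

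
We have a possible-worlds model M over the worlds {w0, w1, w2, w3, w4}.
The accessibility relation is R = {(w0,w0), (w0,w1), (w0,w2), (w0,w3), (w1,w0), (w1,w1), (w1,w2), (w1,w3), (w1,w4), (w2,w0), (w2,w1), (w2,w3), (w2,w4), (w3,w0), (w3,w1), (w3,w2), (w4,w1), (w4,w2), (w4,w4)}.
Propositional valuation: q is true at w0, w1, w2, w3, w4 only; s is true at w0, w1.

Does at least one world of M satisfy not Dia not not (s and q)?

Let φ = not Dia not not (s and q). Evaluate φ at each world:
  w0 (successors {w0, w1, w2, w3}): φ is false.
  w1 (successors {w0, w1, w2, w3, w4}): φ is false.
  w2 (successors {w0, w1, w3, w4}): φ is false.
  w3 (successors {w0, w1, w2}): φ is false.
  w4 (successors {w1, w2, w4}): φ is false.
For instance, at w1:
  At w1: Dia not not (s and q) is true, so not Dia not not (s and q) is false.
    At w1: Dia not not (s and q) requires not not (s and q) at some successor in {w0, w1, w2, w3, w4}.
      not not (s and q) holds at w0, so Dia not not (s and q) is true at w1.

No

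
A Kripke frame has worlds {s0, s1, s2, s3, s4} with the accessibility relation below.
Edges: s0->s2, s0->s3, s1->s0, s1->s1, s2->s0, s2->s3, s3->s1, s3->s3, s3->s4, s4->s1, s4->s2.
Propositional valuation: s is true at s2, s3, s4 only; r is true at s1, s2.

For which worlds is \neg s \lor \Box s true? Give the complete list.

s0, s1

Let φ = \neg s \lor \Box s. Evaluate φ at each world:
  s0 (successors {s2, s3}): φ is true.
  s1 (successors {s0, s1}): φ is true.
  s2 (successors {s0, s3}): φ is false.
  s3 (successors {s1, s3, s4}): φ is false.
  s4 (successors {s1, s2}): φ is false.
For instance, at s2:
  At s2: \neg s is false, \Box s is false, so \neg s \lor \Box s is false.
    At s2: \Box s requires s at every successor {s0, s3}.
      s fails at s0, so \Box s is false at s2.
Satisfying worlds: {s0, s1}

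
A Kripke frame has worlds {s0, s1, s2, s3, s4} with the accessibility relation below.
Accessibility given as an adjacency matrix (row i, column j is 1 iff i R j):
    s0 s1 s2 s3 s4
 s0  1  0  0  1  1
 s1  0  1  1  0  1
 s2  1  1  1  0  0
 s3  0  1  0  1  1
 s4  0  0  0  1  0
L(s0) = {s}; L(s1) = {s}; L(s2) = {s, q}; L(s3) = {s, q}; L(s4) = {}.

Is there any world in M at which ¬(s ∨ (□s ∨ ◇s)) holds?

No

Let φ = ¬(s ∨ (□s ∨ ◇s)). Evaluate φ at each world:
  s0 (successors {s0, s3, s4}): φ is false.
  s1 (successors {s1, s2, s4}): φ is false.
  s2 (successors {s0, s1, s2}): φ is false.
  s3 (successors {s1, s3, s4}): φ is false.
  s4 (successors {s3}): φ is false.
For instance, at s4:
  At s4: s ∨ (□s ∨ ◇s) is true, so ¬(s ∨ (□s ∨ ◇s)) is false.
    At s4: s is false, □s ∨ ◇s is true, so s ∨ (□s ∨ ◇s) is true.
      At s4: □s is true, ◇s is true, so □s ∨ ◇s is true.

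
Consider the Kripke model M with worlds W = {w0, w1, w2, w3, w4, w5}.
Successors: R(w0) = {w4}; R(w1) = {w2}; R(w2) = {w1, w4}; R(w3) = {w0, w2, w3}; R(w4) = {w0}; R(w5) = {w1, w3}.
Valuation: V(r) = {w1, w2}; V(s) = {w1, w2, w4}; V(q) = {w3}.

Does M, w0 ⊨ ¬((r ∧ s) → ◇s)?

At w0: (r ∧ s) → ◇s is true, so ¬((r ∧ s) → ◇s) is false.
  At w0: r ∧ s is false, ◇s is true, so (r ∧ s) → ◇s is true.
    At w0: ◇s requires s at some successor in {w4}.
      s holds at w4, so ◇s is true at w0.

No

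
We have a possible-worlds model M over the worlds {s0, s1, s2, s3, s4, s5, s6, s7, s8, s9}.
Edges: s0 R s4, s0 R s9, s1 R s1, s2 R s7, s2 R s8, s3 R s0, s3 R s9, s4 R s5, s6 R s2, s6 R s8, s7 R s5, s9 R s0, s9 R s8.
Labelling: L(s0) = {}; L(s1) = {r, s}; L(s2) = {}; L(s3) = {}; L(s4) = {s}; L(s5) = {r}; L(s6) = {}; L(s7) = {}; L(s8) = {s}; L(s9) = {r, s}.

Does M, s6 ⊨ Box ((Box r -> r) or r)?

No

At s6: Box ((Box r -> r) or r) requires (Box r -> r) or r at every successor {s2, s8}.
  (Box r -> r) or r fails at s8, so Box ((Box r -> r) or r) is false at s6.
    At s8: Box r -> r is false, r is false, so (Box r -> r) or r is false.
      At s8: Box r is true, r is false, so Box r -> r is false.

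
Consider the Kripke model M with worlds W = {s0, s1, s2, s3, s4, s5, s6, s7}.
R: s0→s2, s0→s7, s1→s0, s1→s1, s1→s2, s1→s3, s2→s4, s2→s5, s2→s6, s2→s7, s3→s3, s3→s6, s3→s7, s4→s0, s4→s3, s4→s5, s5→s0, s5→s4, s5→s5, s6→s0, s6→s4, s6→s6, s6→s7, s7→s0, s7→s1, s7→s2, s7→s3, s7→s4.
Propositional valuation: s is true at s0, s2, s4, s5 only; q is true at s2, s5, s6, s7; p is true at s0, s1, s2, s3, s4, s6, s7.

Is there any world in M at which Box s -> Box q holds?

Yes

Recall that Box ψ holds at a world iff ψ holds at every accessible world, and Dia ψ holds iff ψ holds at some accessible world.
Let φ = Box s -> Box q. Evaluate φ at each world:
  s0 (successors {s2, s7}): φ is true.
  s1 (successors {s0, s1, s2, s3}): φ is true.
  s2 (successors {s4, s5, s6, s7}): φ is true.
  s3 (successors {s3, s6, s7}): φ is true.
  s4 (successors {s0, s3, s5}): φ is true.
  s5 (successors {s0, s4, s5}): φ is false.
  s6 (successors {s0, s4, s6, s7}): φ is true.
  s7 (successors {s0, s1, s2, s3, s4}): φ is true.
Detail at s0 (witness):
  At s0: Box s is false, Box q is true, so Box s -> Box q is true.
    At s0: Box s requires s at every successor {s2, s7}.
      s fails at s7, so Box s is false at s0.
    At s0: Box q requires q at every successor {s2, s7}.
      At s2: q is true.
      At s7: q is true.
    So Box q is true at s0.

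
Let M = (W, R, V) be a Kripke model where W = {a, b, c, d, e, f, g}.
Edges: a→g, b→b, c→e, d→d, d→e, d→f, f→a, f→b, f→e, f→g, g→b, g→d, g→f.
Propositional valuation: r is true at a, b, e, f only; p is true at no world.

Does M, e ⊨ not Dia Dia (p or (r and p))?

Yes

At e: Dia Dia (p or (r and p)) is false, so not Dia Dia (p or (r and p)) is true.
  At e: no accessible worlds, so Dia Dia (p or (r and p)) is false.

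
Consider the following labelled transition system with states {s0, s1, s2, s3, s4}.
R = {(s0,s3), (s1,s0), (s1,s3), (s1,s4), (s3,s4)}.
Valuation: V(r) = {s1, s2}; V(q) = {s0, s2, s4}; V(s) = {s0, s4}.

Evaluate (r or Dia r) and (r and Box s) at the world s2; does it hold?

At s2: r or Dia r is true, r and Box s is true, so (r or Dia r) and (r and Box s) is true.
  At s2: r is true, Dia r is false, so r or Dia r is true.
    At s2: no accessible worlds, so Dia r is false.
  At s2: r is true, Box s is true, so r and Box s is true.
    At s2: no accessible worlds, so Box s holds vacuously.

Yes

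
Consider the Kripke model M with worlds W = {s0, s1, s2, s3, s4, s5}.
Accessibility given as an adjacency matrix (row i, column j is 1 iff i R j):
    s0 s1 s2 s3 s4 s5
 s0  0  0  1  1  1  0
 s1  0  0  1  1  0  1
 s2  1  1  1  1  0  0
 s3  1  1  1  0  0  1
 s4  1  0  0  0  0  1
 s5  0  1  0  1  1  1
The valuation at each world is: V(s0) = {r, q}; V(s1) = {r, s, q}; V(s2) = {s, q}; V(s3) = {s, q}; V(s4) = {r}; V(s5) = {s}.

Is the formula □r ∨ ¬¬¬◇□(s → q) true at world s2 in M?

At s2: □r is false, ¬¬¬◇□(s → q) is false, so □r ∨ ¬¬¬◇□(s → q) is false.
  At s2: □r requires r at every successor {s0, s1, s2, s3}.
    r fails at s2, so □r is false at s2.
  At s2: ¬¬◇□(s → q) is true, so ¬¬¬◇□(s → q) is false.
    At s2: ¬◇□(s → q) is false, so ¬¬◇□(s → q) is true.
      At s2: ◇□(s → q) is true, so ¬◇□(s → q) is false.

No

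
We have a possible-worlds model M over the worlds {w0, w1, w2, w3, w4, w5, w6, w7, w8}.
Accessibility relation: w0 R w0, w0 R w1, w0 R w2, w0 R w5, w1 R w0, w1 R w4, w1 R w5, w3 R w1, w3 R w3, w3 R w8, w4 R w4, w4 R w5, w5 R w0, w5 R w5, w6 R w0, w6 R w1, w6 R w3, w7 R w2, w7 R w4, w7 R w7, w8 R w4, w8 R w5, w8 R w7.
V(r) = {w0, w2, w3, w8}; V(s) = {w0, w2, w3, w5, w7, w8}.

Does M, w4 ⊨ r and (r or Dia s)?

Recall that Dia ψ holds at a world iff ψ holds at some accessible world.
At w4: r is false, r or Dia s is true, so r and (r or Dia s) is false.
  At w4: r is false, Dia s is true, so r or Dia s is true.
    At w4: Dia s requires s at some successor in {w4, w5}.
      s holds at w5, so Dia s is true at w4.

No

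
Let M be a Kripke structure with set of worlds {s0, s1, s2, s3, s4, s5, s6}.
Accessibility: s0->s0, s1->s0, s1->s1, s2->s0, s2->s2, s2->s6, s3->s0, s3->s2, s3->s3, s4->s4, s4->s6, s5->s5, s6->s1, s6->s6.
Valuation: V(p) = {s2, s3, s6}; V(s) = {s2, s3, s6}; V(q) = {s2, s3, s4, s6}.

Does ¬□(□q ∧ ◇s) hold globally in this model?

Let φ = ¬□(□q ∧ ◇s). Evaluate φ at each world:
  s0 (successors {s0}): φ is true.
  s1 (successors {s0, s1}): φ is true.
  s2 (successors {s0, s2, s6}): φ is true.
  s3 (successors {s0, s2, s3}): φ is true.
  s4 (successors {s4, s6}): φ is true.
  s5 (successors {s5}): φ is true.
  s6 (successors {s1, s6}): φ is true.
For instance, at s0:
  At s0: □(□q ∧ ◇s) is false, so ¬□(□q ∧ ◇s) is true.
    At s0: □(□q ∧ ◇s) requires □q ∧ ◇s at every successor {s0}.
      □q ∧ ◇s fails at s0, so □(□q ∧ ◇s) is false at s0.

Yes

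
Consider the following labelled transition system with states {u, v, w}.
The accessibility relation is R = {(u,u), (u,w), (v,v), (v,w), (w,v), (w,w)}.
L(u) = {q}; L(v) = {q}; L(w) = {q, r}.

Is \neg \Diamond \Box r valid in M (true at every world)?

Let φ = \neg \Diamond \Box r. Evaluate φ at each world:
  u (successors {u, w}): φ is true.
  v (successors {v, w}): φ is true.
  w (successors {v, w}): φ is true.
For instance, at w:
  At w: \Diamond \Box r is false, so \neg \Diamond \Box r is true.
    At w: \Diamond \Box r requires \Box r at some successor in {v, w}.
      At v: \Box r is false.
      At w: \Box r is false.
    So \Diamond \Box r is false at w.

Yes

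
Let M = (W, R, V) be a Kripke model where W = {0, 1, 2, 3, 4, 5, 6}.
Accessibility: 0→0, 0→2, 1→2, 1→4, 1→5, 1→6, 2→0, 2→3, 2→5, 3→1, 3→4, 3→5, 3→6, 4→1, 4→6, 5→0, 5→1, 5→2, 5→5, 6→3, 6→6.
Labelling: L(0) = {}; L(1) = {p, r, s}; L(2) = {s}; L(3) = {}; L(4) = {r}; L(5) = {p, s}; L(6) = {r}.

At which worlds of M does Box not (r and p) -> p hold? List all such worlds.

Recall that Box ψ holds at a world iff ψ holds at every accessible world, and Dia ψ holds iff ψ holds at some accessible world.
Let φ = Box not (r and p) -> p. Evaluate φ at each world:
  0 (successors {0, 2}): φ is false.
  1 (successors {2, 4, 5, 6}): φ is true.
  2 (successors {0, 3, 5}): φ is false.
  3 (successors {1, 4, 5, 6}): φ is true.
  4 (successors {1, 6}): φ is true.
  5 (successors {0, 1, 2, 5}): φ is true.
  6 (successors {3, 6}): φ is false.
For instance, at 0:
  At 0: Box not (r and p) is true, p is false, so Box not (r and p) -> p is false.
    At 0: Box not (r and p) requires not (r and p) at every successor {0, 2}.
      At 0: not (r and p) is true.
      At 2: not (r and p) is true.
    So Box not (r and p) is true at 0.
Satisfying worlds: {1, 3, 4, 5}

1, 3, 4, 5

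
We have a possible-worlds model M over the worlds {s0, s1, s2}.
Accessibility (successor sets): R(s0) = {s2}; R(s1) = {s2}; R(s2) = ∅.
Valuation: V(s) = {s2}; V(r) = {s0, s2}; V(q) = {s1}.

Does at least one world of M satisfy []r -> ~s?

Yes

Let φ = []r -> ~s. Evaluate φ at each world:
  s0 (successors {s2}): φ is true.
  s1 (successors {s2}): φ is true.
  s2 (successors ∅): φ is false.
Detail at s0 (witness):
  At s0: []r is true, ~s is true, so []r -> ~s is true.
    At s0: []r requires r at every successor {s2}.
      At s2: r is true.
    So []r is true at s0.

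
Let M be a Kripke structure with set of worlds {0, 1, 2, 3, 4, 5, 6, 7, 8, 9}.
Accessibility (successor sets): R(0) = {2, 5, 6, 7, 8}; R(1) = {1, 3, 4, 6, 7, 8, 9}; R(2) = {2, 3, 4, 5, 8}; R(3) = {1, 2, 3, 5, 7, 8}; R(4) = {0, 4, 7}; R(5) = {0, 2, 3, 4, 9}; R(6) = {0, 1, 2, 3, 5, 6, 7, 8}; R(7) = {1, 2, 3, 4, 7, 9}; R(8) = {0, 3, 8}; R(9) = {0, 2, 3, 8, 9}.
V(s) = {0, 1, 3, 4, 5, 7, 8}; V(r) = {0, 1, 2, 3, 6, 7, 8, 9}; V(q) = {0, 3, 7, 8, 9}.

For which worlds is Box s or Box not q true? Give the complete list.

Recall that Box ψ holds at a world iff ψ holds at every accessible world, and Dia ψ holds iff ψ holds at some accessible world.
Let φ = Box s or Box not q. Evaluate φ at each world:
  0 (successors {2, 5, 6, 7, 8}): φ is false.
  1 (successors {1, 3, 4, 6, 7, 8, 9}): φ is false.
  2 (successors {2, 3, 4, 5, 8}): φ is false.
  3 (successors {1, 2, 3, 5, 7, 8}): φ is false.
  4 (successors {0, 4, 7}): φ is true.
  5 (successors {0, 2, 3, 4, 9}): φ is false.
  6 (successors {0, 1, 2, 3, 5, 6, 7, 8}): φ is false.
  7 (successors {1, 2, 3, 4, 7, 9}): φ is false.
  8 (successors {0, 3, 8}): φ is true.
  9 (successors {0, 2, 3, 8, 9}): φ is false.
For instance, at 4:
  At 4: Box s is true, Box not q is false, so Box s or Box not q is true.
    At 4: Box s requires s at every successor {0, 4, 7}.
      At 0: s is true.
      At 4: s is true.
      At 7: s is true.
    So Box s is true at 4.
    At 4: Box not q requires not q at every successor {0, 4, 7}.
      not q fails at 0, so Box not q is false at 4.
Satisfying worlds: {4, 8}

4, 8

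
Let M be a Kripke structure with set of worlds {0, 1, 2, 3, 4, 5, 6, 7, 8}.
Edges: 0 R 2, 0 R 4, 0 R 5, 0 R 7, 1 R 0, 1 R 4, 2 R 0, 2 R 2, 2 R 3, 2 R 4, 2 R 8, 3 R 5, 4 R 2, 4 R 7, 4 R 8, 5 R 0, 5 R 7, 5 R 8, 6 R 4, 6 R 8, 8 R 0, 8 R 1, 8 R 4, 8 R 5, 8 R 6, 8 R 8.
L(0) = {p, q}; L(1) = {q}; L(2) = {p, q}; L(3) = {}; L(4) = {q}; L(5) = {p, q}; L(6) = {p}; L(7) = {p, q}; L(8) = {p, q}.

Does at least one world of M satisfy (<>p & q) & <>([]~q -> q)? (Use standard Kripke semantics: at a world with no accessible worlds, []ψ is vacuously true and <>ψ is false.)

Let φ = (<>p & q) & <>([]~q -> q). Evaluate φ at each world:
  0 (successors {2, 4, 5, 7}): φ is true.
  1 (successors {0, 4}): φ is true.
  2 (successors {0, 2, 3, 4, 8}): φ is true.
  3 (successors {5}): φ is false.
  4 (successors {2, 7, 8}): φ is true.
  5 (successors {0, 7, 8}): φ is true.
  6 (successors {4, 8}): φ is false.
  7 (successors ∅): φ is false.
  8 (successors {0, 1, 4, 5, 6, 8}): φ is true.
Detail at 0 (witness):
  At 0: <>p & q is true, <>([]~q -> q) is true, so (<>p & q) & <>([]~q -> q) is true.
    At 0: <>p is true, q is true, so <>p & q is true.
      At 0: <>p requires p at some successor in {2, 4, 5, 7}.
        p holds at 2, so <>p is true at 0.
    At 0: <>([]~q -> q) requires []~q -> q at some successor in {2, 4, 5, 7}.
      []~q -> q holds at 2, so <>([]~q -> q) is true at 0.

Yes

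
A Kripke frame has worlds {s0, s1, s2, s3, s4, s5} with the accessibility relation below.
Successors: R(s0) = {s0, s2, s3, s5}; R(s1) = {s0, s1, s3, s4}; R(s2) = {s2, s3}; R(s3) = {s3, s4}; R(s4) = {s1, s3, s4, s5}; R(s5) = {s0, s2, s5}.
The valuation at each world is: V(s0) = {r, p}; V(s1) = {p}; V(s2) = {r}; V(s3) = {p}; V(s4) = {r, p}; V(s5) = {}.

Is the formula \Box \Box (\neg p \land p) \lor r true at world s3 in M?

At s3: \Box \Box (\neg p \land p) is false, r is false, so \Box \Box (\neg p \land p) \lor r is false.
  At s3: \Box \Box (\neg p \land p) requires \Box (\neg p \land p) at every successor {s3, s4}.
    \Box (\neg p \land p) fails at s3, so \Box \Box (\neg p \land p) is false at s3.
      At s3: \Box (\neg p \land p) requires \neg p \land p at every successor {s3, s4}.
        \neg p \land p fails at s3, so \Box (\neg p \land p) is false at s3.

No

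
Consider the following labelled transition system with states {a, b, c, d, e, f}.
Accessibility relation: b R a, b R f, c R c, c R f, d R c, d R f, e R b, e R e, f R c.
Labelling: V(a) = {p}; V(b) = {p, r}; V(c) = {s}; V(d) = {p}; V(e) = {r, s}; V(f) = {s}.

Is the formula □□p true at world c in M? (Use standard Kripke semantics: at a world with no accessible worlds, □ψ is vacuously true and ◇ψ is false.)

No

At c: □□p requires □p at every successor {c, f}.
  □p fails at c, so □□p is false at c.
    At c: □p requires p at every successor {c, f}.
      p fails at c, so □p is false at c.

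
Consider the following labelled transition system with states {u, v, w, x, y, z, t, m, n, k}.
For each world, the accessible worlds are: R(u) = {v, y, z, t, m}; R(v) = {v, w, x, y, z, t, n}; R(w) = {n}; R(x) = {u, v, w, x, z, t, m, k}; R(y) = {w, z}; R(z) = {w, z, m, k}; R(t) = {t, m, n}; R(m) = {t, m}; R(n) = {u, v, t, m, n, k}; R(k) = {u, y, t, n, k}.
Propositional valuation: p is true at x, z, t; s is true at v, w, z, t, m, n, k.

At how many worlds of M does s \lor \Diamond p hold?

10

Recall that \Diamond ψ holds at a world iff ψ holds at some accessible world.
Let φ = s \lor \Diamond p. Evaluate φ at each world:
  u (successors {v, y, z, t, m}): φ is true.
  v (successors {v, w, x, y, z, t, n}): φ is true.
  w (successors {n}): φ is true.
  x (successors {u, v, w, x, z, t, m, k}): φ is true.
  y (successors {w, z}): φ is true.
  z (successors {w, z, m, k}): φ is true.
  t (successors {t, m, n}): φ is true.
  m (successors {t, m}): φ is true.
  n (successors {u, v, t, m, n, k}): φ is true.
  k (successors {u, y, t, n, k}): φ is true.
For instance, at m:
  At m: s is true, \Diamond p is true, so s \lor \Diamond p is true.
    At m: \Diamond p requires p at some successor in {t, m}.
      p holds at t, so \Diamond p is true at m.
Satisfying worlds: {u, v, w, x, y, z, t, m, n, k}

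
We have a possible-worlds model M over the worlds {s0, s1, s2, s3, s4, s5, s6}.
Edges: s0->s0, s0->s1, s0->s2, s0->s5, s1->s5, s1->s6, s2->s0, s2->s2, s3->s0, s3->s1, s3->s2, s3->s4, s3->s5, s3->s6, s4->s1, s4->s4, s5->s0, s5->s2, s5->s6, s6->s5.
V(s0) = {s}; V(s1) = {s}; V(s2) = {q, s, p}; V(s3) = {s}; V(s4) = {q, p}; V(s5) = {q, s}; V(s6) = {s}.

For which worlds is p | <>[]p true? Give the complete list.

Let φ = p | <>[]p. Evaluate φ at each world:
  s0 (successors {s0, s1, s2, s5}): φ is false.
  s1 (successors {s5, s6}): φ is false.
  s2 (successors {s0, s2}): φ is true.
  s3 (successors {s0, s1, s2, s4, s5, s6}): φ is false.
  s4 (successors {s1, s4}): φ is true.
  s5 (successors {s0, s2, s6}): φ is false.
  s6 (successors {s5}): φ is false.
For instance, at s2:
  At s2: p is true, <>[]p is false, so p | <>[]p is true.
    At s2: <>[]p requires []p at some successor in {s0, s2}.
      At s0: []p is false.
      At s2: []p is false.
    So <>[]p is false at s2.
Satisfying worlds: {s2, s4}

s2, s4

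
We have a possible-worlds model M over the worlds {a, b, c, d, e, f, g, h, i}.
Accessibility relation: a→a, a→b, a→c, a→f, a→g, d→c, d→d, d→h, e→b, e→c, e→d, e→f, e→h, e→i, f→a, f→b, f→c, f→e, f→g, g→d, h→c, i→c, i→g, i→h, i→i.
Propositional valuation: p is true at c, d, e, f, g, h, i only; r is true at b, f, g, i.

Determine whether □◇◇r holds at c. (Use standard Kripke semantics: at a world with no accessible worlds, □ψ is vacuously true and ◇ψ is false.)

At c: no accessible worlds, so □◇◇r holds vacuously.

Yes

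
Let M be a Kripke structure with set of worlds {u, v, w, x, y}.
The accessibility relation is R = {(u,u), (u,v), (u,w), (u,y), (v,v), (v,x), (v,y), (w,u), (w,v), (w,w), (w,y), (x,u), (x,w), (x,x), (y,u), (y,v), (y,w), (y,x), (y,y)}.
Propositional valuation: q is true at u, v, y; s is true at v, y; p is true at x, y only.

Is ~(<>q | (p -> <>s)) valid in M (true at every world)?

Let φ = ~(<>q | (p -> <>s)). Evaluate φ at each world:
  u (successors {u, v, w, y}): φ is false.
  v (successors {v, x, y}): φ is false.
  w (successors {u, v, w, y}): φ is false.
  x (successors {u, w, x}): φ is false.
  y (successors {u, v, w, x, y}): φ is false.
Detail at u (counterexample):
  At u: <>q | (p -> <>s) is true, so ~(<>q | (p -> <>s)) is false.
    At u: <>q is true, p -> <>s is true, so <>q | (p -> <>s) is true.
      At u: <>q requires q at some successor in {u, v, w, y}.
        q holds at u, so <>q is true at u.
      At u: p is false, <>s is true, so p -> <>s is true.

No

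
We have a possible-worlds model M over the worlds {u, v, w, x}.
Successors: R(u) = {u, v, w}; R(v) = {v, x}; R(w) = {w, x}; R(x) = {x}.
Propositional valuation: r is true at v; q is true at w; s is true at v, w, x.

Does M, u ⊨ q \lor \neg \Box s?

Recall that \Box ψ holds at a world iff ψ holds at every accessible world, and \Diamond ψ holds iff ψ holds at some accessible world.
At u: q is false, \neg \Box s is true, so q \lor \neg \Box s is true.
  At u: \Box s is false, so \neg \Box s is true.
    At u: \Box s requires s at every successor {u, v, w}.
      s fails at u, so \Box s is false at u.

Yes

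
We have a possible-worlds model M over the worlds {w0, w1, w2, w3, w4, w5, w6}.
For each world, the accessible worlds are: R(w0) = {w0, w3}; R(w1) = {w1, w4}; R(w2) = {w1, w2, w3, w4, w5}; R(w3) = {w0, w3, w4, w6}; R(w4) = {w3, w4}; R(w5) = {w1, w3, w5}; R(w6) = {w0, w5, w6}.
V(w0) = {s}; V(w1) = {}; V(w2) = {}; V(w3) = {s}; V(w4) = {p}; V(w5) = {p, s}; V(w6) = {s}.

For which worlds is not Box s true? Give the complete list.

w1, w2, w3, w4, w5

Recall that Box ψ holds at a world iff ψ holds at every accessible world, and Dia ψ holds iff ψ holds at some accessible world.
Let φ = not Box s. Evaluate φ at each world:
  w0 (successors {w0, w3}): φ is false.
  w1 (successors {w1, w4}): φ is true.
  w2 (successors {w1, w2, w3, w4, w5}): φ is true.
  w3 (successors {w0, w3, w4, w6}): φ is true.
  w4 (successors {w3, w4}): φ is true.
  w5 (successors {w1, w3, w5}): φ is true.
  w6 (successors {w0, w5, w6}): φ is false.
For instance, at w2:
  At w2: Box s is false, so not Box s is true.
    At w2: Box s requires s at every successor {w1, w2, w3, w4, w5}.
      s fails at w1, so Box s is false at w2.
Satisfying worlds: {w1, w2, w3, w4, w5}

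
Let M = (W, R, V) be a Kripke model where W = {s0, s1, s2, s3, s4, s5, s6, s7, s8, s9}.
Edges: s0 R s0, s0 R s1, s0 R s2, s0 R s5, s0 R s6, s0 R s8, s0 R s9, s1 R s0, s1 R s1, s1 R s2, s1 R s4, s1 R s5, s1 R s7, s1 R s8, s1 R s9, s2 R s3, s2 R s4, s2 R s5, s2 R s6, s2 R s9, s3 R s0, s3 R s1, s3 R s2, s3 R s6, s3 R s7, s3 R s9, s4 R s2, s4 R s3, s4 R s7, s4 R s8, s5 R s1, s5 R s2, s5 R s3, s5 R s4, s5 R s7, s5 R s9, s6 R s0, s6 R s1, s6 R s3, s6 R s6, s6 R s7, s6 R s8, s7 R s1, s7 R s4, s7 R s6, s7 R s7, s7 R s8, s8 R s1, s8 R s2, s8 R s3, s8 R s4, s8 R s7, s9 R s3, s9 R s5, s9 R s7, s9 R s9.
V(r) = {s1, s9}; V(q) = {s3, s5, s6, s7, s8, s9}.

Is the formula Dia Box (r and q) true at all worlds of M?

No

Let φ = Dia Box (r and q). Evaluate φ at each world:
  s0 (successors {s0, s1, s2, s5, s6, s8, s9}): φ is false.
  s1 (successors {s0, s1, s2, s4, s5, s7, s8, s9}): φ is false.
  s2 (successors {s3, s4, s5, s6, s9}): φ is false.
  s3 (successors {s0, s1, s2, s6, s7, s9}): φ is false.
  s4 (successors {s2, s3, s7, s8}): φ is false.
  s5 (successors {s1, s2, s3, s4, s7, s9}): φ is false.
  s6 (successors {s0, s1, s3, s6, s7, s8}): φ is false.
  s7 (successors {s1, s4, s6, s7, s8}): φ is false.
  s8 (successors {s1, s2, s3, s4, s7}): φ is false.
  s9 (successors {s3, s5, s7, s9}): φ is false.
Detail at s0 (counterexample):
  At s0: Dia Box (r and q) requires Box (r and q) at some successor in {s0, s1, s2, s5, s6, s8, s9}.
    At s0: Box (r and q) is false.
    At s1: Box (r and q) is false.
    At s2: Box (r and q) is false.
    At s5: Box (r and q) is false.
    At s6: Box (r and q) is false.
    At s8: Box (r and q) is false.
    At s9: Box (r and q) is false.
  So Dia Box (r and q) is false at s0.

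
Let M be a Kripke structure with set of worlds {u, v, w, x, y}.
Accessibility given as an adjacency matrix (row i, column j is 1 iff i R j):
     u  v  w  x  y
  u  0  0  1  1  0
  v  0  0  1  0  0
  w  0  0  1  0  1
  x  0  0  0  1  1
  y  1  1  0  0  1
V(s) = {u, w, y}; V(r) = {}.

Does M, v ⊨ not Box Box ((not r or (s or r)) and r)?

Yes

At v: Box Box ((not r or (s or r)) and r) is false, so not Box Box ((not r or (s or r)) and r) is true.
  At v: Box Box ((not r or (s or r)) and r) requires Box ((not r or (s or r)) and r) at every successor {w}.
    Box ((not r or (s or r)) and r) fails at w, so Box Box ((not r or (s or r)) and r) is false at v.
      At w: Box ((not r or (s or r)) and r) requires (not r or (s or r)) and r at every successor {w, y}.
        (not r or (s or r)) and r fails at w, so Box ((not r or (s or r)) and r) is false at w.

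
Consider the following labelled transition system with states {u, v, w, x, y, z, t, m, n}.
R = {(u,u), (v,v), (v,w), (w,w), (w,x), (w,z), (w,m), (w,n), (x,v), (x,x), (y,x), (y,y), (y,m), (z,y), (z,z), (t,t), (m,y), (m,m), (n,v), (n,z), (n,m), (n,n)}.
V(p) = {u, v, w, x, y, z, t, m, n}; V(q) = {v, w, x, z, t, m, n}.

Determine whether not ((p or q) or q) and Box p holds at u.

Recall that Box ψ holds at a world iff ψ holds at every accessible world, and Dia ψ holds iff ψ holds at some accessible world.
At u: not ((p or q) or q) is false, Box p is true, so not ((p or q) or q) and Box p is false.
  At u: Box p requires p at every successor {u}.
    At u: p is true.
  So Box p is true at u.

No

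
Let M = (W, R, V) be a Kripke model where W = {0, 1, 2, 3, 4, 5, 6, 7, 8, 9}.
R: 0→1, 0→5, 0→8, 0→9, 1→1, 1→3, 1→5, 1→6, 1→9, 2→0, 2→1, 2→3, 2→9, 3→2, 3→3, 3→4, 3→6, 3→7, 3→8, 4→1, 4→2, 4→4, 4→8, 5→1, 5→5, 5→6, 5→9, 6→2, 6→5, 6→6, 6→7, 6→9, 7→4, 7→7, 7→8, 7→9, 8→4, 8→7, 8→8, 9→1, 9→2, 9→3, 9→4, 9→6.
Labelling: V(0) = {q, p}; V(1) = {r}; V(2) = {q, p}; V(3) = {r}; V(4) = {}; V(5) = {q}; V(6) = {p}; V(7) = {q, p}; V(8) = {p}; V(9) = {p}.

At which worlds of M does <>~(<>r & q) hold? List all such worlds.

0, 1, 2, 3, 4, 5, 6, 7, 8, 9

Let φ = <>~(<>r & q). Evaluate φ at each world:
  0 (successors {1, 5, 8, 9}): φ is true.
  1 (successors {1, 3, 5, 6, 9}): φ is true.
  2 (successors {0, 1, 3, 9}): φ is true.
  3 (successors {2, 3, 4, 6, 7, 8}): φ is true.
  4 (successors {1, 2, 4, 8}): φ is true.
  5 (successors {1, 5, 6, 9}): φ is true.
  6 (successors {2, 5, 6, 7, 9}): φ is true.
  7 (successors {4, 7, 8, 9}): φ is true.
  8 (successors {4, 7, 8}): φ is true.
  9 (successors {1, 2, 3, 4, 6}): φ is true.
For instance, at 2:
  At 2: <>~(<>r & q) requires ~(<>r & q) at some successor in {0, 1, 3, 9}.
    ~(<>r & q) holds at 1, so <>~(<>r & q) is true at 2.
      At 1: <>r & q is false, so ~(<>r & q) is true.
Satisfying worlds: {0, 1, 2, 3, 4, 5, 6, 7, 8, 9}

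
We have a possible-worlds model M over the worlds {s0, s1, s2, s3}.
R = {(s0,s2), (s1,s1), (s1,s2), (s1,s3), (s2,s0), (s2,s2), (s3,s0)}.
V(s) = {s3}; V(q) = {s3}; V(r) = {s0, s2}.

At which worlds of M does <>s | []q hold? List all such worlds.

s1

Let φ = <>s | []q. Evaluate φ at each world:
  s0 (successors {s2}): φ is false.
  s1 (successors {s1, s2, s3}): φ is true.
  s2 (successors {s0, s2}): φ is false.
  s3 (successors {s0}): φ is false.
For instance, at s3:
  At s3: <>s is false, []q is false, so <>s | []q is false.
    At s3: <>s requires s at some successor in {s0}.
      At s0: s is false.
    So <>s is false at s3.
    At s3: []q requires q at every successor {s0}.
      q fails at s0, so []q is false at s3.
Satisfying worlds: {s1}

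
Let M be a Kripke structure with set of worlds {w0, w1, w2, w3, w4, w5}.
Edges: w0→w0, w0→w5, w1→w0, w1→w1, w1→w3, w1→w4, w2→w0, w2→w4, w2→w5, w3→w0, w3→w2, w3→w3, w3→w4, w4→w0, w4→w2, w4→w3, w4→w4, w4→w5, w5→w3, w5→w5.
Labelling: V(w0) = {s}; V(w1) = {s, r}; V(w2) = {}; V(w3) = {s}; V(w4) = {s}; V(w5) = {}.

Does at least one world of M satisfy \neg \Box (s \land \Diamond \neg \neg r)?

Yes

Let φ = \neg \Box (s \land \Diamond \neg \neg r). Evaluate φ at each world:
  w0 (successors {w0, w5}): φ is true.
  w1 (successors {w0, w1, w3, w4}): φ is true.
  w2 (successors {w0, w4, w5}): φ is true.
  w3 (successors {w0, w2, w3, w4}): φ is true.
  w4 (successors {w0, w2, w3, w4, w5}): φ is true.
  w5 (successors {w3, w5}): φ is true.
Detail at w0 (witness):
  At w0: \Box (s \land \Diamond \neg \neg r) is false, so \neg \Box (s \land \Diamond \neg \neg r) is true.
    At w0: \Box (s \land \Diamond \neg \neg r) requires s \land \Diamond \neg \neg r at every successor {w0, w5}.
      s \land \Diamond \neg \neg r fails at w0, so \Box (s \land \Diamond \neg \neg r) is false at w0.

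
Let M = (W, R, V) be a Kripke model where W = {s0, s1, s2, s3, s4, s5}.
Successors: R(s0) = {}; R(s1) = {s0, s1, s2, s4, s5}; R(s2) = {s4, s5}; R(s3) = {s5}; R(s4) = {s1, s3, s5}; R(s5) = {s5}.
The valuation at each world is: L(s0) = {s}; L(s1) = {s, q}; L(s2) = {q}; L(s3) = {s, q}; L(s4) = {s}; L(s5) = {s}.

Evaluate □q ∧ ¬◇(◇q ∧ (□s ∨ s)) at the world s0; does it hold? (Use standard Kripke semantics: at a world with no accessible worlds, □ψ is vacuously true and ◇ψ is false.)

Yes

At s0: □q is true, ¬◇(◇q ∧ (□s ∨ s)) is true, so □q ∧ ¬◇(◇q ∧ (□s ∨ s)) is true.
  At s0: no accessible worlds, so □q holds vacuously.
  At s0: ◇(◇q ∧ (□s ∨ s)) is false, so ¬◇(◇q ∧ (□s ∨ s)) is true.
    At s0: no accessible worlds, so ◇(◇q ∧ (□s ∨ s)) is false.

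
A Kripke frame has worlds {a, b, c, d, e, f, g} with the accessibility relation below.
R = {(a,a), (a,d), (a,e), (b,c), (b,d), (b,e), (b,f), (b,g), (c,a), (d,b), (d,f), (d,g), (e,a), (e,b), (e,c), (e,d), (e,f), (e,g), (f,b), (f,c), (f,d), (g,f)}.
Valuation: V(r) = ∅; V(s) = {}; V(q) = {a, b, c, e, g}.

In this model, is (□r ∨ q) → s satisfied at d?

Yes

At d: □r ∨ q is false, s is false, so (□r ∨ q) → s is true.
  At d: □r is false, q is false, so □r ∨ q is false.
    At d: □r requires r at every successor {b, f, g}.
      r fails at b, so □r is false at d.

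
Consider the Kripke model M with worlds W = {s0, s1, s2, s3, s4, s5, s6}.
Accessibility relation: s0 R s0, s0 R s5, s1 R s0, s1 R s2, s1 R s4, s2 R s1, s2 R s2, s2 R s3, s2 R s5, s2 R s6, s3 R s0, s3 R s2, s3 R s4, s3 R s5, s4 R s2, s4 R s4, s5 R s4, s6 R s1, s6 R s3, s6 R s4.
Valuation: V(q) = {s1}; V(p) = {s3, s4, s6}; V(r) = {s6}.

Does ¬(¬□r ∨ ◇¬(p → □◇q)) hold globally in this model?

No

Let φ = ¬(¬□r ∨ ◇¬(p → □◇q)). Evaluate φ at each world:
  s0 (successors {s0, s5}): φ is false.
  s1 (successors {s0, s2, s4}): φ is false.
  s2 (successors {s1, s2, s3, s5, s6}): φ is false.
  s3 (successors {s0, s2, s4, s5}): φ is false.
  s4 (successors {s2, s4}): φ is false.
  s5 (successors {s4}): φ is false.
  s6 (successors {s1, s3, s4}): φ is false.
Detail at s0 (counterexample):
  At s0: ¬□r ∨ ◇¬(p → □◇q) is true, so ¬(¬□r ∨ ◇¬(p → □◇q)) is false.
    At s0: ¬□r is true, ◇¬(p → □◇q) is false, so ¬□r ∨ ◇¬(p → □◇q) is true.
      At s0: □r is false, so ¬□r is true.
      At s0: ◇¬(p → □◇q) requires ¬(p → □◇q) at some successor in {s0, s5}.
        At s0: ¬(p → □◇q) is false.
        At s5: ¬(p → □◇q) is false.
      So ◇¬(p → □◇q) is false at s0.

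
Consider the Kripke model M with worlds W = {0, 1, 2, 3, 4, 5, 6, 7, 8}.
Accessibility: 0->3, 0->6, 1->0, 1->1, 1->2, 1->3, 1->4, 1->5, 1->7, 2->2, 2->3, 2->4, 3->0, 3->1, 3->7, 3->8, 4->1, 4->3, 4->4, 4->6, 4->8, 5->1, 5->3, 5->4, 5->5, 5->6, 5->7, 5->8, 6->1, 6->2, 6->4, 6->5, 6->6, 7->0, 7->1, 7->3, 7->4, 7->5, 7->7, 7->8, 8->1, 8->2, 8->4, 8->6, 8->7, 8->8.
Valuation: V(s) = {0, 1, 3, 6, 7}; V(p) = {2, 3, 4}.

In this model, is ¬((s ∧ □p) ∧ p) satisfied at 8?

Recall that □ψ holds at a world iff ψ holds at every accessible world, and ◇ψ holds iff ψ holds at some accessible world.
At 8: (s ∧ □p) ∧ p is false, so ¬((s ∧ □p) ∧ p) is true.
  At 8: s ∧ □p is false, p is false, so (s ∧ □p) ∧ p is false.
    At 8: s is false, □p is false, so s ∧ □p is false.
      At 8: □p requires p at every successor {1, 2, 4, 6, 7, 8}.
        p fails at 1, so □p is false at 8.

Yes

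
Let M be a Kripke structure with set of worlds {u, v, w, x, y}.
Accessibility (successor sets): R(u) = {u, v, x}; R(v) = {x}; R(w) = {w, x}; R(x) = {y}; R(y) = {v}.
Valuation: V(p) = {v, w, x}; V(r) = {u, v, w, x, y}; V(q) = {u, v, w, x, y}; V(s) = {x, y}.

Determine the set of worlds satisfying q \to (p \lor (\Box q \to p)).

Let φ = q \to (p \lor (\Box q \to p)). Evaluate φ at each world:
  u (successors {u, v, x}): φ is false.
  v (successors {x}): φ is true.
  w (successors {w, x}): φ is true.
  x (successors {y}): φ is true.
  y (successors {v}): φ is false.
For instance, at w:
  At w: q is true, p \lor (\Box q \to p) is true, so q \to (p \lor (\Box q \to p)) is true.
    At w: p is true, \Box q \to p is true, so p \lor (\Box q \to p) is true.
      At w: \Box q is true, p is true, so \Box q \to p is true.
Satisfying worlds: {v, w, x}

v, w, x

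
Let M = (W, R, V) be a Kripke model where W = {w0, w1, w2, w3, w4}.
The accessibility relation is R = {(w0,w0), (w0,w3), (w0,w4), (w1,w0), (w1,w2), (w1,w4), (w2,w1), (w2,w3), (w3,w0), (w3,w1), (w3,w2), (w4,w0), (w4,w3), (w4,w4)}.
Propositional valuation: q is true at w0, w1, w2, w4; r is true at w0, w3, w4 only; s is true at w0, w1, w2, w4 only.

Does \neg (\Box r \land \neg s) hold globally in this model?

Yes

Let φ = \neg (\Box r \land \neg s). Evaluate φ at each world:
  w0 (successors {w0, w3, w4}): φ is true.
  w1 (successors {w0, w2, w4}): φ is true.
  w2 (successors {w1, w3}): φ is true.
  w3 (successors {w0, w1, w2}): φ is true.
  w4 (successors {w0, w3, w4}): φ is true.
For instance, at w3:
  At w3: \Box r \land \neg s is false, so \neg (\Box r \land \neg s) is true.
    At w3: \Box r is false, \neg s is true, so \Box r \land \neg s is false.
      At w3: \Box r requires r at every successor {w0, w1, w2}.
        r fails at w1, so \Box r is false at w3.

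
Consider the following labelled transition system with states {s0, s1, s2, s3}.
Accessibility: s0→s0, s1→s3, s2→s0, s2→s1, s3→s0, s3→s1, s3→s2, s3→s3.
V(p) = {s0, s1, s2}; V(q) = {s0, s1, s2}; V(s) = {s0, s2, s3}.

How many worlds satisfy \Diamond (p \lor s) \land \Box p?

2

Let φ = \Diamond (p \lor s) \land \Box p. Evaluate φ at each world:
  s0 (successors {s0}): φ is true.
  s1 (successors {s3}): φ is false.
  s2 (successors {s0, s1}): φ is true.
  s3 (successors {s0, s1, s2, s3}): φ is false.
For instance, at s3:
  At s3: \Diamond (p \lor s) is true, \Box p is false, so \Diamond (p \lor s) \land \Box p is false.
    At s3: \Diamond (p \lor s) requires p \lor s at some successor in {s0, s1, s2, s3}.
      p \lor s holds at s0, so \Diamond (p \lor s) is true at s3.
    At s3: \Box p requires p at every successor {s0, s1, s2, s3}.
      p fails at s3, so \Box p is false at s3.
Satisfying worlds: {s0, s2}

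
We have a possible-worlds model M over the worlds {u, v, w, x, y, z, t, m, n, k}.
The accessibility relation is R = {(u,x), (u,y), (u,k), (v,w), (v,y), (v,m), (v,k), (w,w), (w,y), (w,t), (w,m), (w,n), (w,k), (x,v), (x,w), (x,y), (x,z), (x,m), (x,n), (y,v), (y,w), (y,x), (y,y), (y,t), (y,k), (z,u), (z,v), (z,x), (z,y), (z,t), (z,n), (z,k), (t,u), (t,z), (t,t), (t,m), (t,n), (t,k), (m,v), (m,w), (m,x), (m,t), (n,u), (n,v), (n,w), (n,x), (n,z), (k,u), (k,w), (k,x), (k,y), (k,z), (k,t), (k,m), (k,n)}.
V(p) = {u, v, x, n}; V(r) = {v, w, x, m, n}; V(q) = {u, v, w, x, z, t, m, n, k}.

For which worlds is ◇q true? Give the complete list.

Recall that ◇ψ holds at a world iff ψ holds at some accessible world.
Let φ = ◇q. Evaluate φ at each world:
  u (successors {x, y, k}): φ is true.
  v (successors {w, y, m, k}): φ is true.
  w (successors {w, y, t, m, n, k}): φ is true.
  x (successors {v, w, y, z, m, n}): φ is true.
  y (successors {v, w, x, y, t, k}): φ is true.
  z (successors {u, v, x, y, t, n, k}): φ is true.
  t (successors {u, z, t, m, n, k}): φ is true.
  m (successors {v, w, x, t}): φ is true.
  n (successors {u, v, w, x, z}): φ is true.
  k (successors {u, w, x, y, z, t, m, n}): φ is true.
For instance, at z:
  At z: ◇q requires q at some successor in {u, v, x, y, t, n, k}.
    q holds at u, so ◇q is true at z.
Satisfying worlds: {u, v, w, x, y, z, t, m, n, k}

u, v, w, x, y, z, t, m, n, k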